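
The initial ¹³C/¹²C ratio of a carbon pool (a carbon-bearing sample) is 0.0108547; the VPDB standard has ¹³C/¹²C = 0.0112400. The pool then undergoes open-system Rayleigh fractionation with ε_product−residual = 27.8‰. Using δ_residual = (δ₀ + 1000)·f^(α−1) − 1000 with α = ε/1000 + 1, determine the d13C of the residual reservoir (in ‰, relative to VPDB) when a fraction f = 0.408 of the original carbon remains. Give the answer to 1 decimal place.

-58.0‰

δ₀ = (0.0108547/0.0112400 − 1)×1000 = (0.965721 − 1)×1000 = -34.279‰
α − 1 = ε/1000 = 0.0278
f^(α−1) = 0.408^(0.0278) = 0.975386
δ_res = (-34.279 + 1000) × 0.975386 − 1000 = 941.950 − 1000 = -58.05‰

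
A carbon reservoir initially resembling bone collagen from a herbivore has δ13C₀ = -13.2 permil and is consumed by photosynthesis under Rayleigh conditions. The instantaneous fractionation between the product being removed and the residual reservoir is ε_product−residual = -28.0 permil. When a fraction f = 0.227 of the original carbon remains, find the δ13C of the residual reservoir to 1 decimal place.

Rayleigh residual: δ_res = (δ₀ + 1000)·f^(α−1) − 1000
α = ε/1000 + 1 = 0.97200, so α − 1 = -0.02800
f^(α−1) = 0.227^(-0.02800) = 1.042392
δ_res = (-13.2 + 1000) × 1.042392 − 1000 = 1028.633 − 1000 = 28.63 permil

28.6 permil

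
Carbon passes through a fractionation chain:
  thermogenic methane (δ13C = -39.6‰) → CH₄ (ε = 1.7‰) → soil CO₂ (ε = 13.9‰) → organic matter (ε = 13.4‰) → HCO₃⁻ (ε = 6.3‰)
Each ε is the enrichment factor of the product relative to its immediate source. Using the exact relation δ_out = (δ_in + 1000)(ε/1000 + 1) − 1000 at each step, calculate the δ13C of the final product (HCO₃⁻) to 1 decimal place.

-5.3‰

step 1: δ = (-39.60 + 1000)·(1.7/1000 + 1) − 1000 = -37.97‰
step 2: δ = (-37.97 + 1000)·(13.9/1000 + 1) − 1000 = -24.60‰
step 3: δ = (-24.60 + 1000)·(13.4/1000 + 1) − 1000 = -11.52‰
step 4: δ = (-11.52 + 1000)·(6.3/1000 + 1) − 1000 = -5.30‰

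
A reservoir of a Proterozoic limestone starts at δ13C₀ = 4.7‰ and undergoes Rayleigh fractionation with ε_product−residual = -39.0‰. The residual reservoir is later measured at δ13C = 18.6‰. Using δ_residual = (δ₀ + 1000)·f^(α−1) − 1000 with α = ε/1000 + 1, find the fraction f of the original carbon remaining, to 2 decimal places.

0.70

α − 1 = ε/1000 = -0.0390
(δ_res + 1000)/(δ₀ + 1000) = (18.6 + 1000)/(4.7 + 1000) = 1018.6/1004.7 = 1.013835
f = 1.013835^(1/-0.0390) = exp(ln(1.013835)/-0.0390) = exp(0.01374/-0.0390)
f = exp(-0.3523) = 0.7031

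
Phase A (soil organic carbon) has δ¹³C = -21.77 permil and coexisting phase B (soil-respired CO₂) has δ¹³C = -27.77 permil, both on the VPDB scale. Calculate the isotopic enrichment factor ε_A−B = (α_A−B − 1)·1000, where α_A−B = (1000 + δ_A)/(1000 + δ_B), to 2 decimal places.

α_A−B = (1000 + -21.77) / (1000 + -27.77) = 978.23 / 972.23 = 1.006171
ε_A−B = (1.006171 − 1) × 1000 = 6.171 permil
(The approximation ε ≈ δ_A − δ_B would give 6.00 permil.)

6.17 permil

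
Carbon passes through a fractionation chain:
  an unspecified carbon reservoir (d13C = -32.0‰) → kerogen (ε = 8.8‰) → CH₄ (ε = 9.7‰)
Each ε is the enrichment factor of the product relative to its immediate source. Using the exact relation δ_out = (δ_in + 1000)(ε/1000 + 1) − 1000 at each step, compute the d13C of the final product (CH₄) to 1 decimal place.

-14.0‰

step 1: δ = (-32.00 + 1000)·(8.8/1000 + 1) − 1000 = -23.48‰
step 2: δ = (-23.48 + 1000)·(9.7/1000 + 1) − 1000 = -14.01‰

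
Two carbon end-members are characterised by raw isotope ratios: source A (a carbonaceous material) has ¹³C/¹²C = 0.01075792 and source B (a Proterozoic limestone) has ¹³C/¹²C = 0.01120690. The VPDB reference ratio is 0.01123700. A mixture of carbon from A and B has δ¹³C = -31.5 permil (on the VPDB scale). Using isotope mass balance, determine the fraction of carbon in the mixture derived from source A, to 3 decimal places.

0.721

δ_A = (0.01075792/0.01123700 − 1)×1000 = (0.957366 − 1)×1000 = -42.634 permil
δ_B = (0.01120690/0.01123700 − 1)×1000 = (0.997321 − 1)×1000 = -2.679 permil
f_A = (δ_mix − δ_B)/(δ_A − δ_B) = (-31.5 − (-2.679))/(-42.634 − (-2.679))
f_A = -28.821 / -39.956 = 0.7213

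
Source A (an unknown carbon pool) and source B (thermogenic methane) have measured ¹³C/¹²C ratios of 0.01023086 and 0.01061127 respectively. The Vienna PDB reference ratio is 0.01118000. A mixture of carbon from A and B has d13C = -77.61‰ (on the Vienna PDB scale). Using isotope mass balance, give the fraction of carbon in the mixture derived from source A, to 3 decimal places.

δ_A = (0.01023086/0.01118000 − 1)×1000 = (0.915104 − 1)×1000 = -84.896‰
δ_B = (0.01061127/0.01118000 − 1)×1000 = (0.949130 − 1)×1000 = -50.870‰
f_A = (δ_mix − δ_B)/(δ_A − δ_B) = (-77.61 − (-50.870))/(-84.896 − (-50.870))
f_A = -26.740 / -34.026 = 0.7859

0.786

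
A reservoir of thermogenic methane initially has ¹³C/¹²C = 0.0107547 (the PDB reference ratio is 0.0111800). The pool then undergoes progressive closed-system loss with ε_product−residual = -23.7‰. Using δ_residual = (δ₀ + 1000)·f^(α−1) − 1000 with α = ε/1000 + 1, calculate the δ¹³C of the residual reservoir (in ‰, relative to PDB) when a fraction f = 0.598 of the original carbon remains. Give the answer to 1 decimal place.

-26.2‰

δ₀ = (0.0107547/0.0111800 − 1)×1000 = (0.961959 − 1)×1000 = -38.041‰
α − 1 = ε/1000 = -0.0237
f^(α−1) = 0.598^(-0.0237) = 1.012260
δ_res = (-38.041 + 1000) × 1.012260 − 1000 = 973.753 − 1000 = -26.25‰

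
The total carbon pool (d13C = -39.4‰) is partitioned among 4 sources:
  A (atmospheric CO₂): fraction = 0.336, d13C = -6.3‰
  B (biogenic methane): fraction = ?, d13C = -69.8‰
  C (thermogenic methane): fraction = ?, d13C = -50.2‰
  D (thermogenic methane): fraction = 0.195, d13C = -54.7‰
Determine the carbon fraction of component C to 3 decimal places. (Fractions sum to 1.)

0.312

Let f_C and f_B be the unknown fractions; fractions sum to 1 so f_C + f_B = 0.469.
Mass balance: Σ fᵢ·δᵢ = δ_bulk ⇒ f_C·(-50.2) + f_B·(-69.8) = -39.4 − (-12.783) = -26.617
Substitute f_B = 0.469 − f_C:
f_C·(-50.2 − -69.8) = -26.617 − 0.469×(-69.8) = 6.119
f_C = 6.119 / 19.6 = 0.3122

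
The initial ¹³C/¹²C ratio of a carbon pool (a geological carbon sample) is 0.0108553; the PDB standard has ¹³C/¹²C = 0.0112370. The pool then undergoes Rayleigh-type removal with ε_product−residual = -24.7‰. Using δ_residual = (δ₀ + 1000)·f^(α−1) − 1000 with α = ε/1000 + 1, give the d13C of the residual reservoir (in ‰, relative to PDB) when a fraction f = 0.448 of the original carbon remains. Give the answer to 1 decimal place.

-14.6‰

δ₀ = (0.0108553/0.0112370 − 1)×1000 = (0.966032 − 1)×1000 = -33.968‰
α − 1 = ε/1000 = -0.0247
f^(α−1) = 0.448^(-0.0247) = 1.020031
δ_res = (-33.968 + 1000) × 1.020031 − 1000 = 985.383 − 1000 = -14.62‰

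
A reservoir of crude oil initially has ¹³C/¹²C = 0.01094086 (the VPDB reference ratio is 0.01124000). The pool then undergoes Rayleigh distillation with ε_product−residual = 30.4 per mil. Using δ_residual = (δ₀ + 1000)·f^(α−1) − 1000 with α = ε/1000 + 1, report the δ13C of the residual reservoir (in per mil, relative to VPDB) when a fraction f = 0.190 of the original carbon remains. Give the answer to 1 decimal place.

δ₀ = (0.01094086/0.01124000 − 1)×1000 = (0.973386 − 1)×1000 = -26.614 per mil
α − 1 = ε/1000 = 0.0304
f^(α−1) = 0.190^(0.0304) = 0.950767
δ_res = (-26.614 + 1000) × 0.950767 − 1000 = 925.463 − 1000 = -74.54 per mil

-74.5 per mil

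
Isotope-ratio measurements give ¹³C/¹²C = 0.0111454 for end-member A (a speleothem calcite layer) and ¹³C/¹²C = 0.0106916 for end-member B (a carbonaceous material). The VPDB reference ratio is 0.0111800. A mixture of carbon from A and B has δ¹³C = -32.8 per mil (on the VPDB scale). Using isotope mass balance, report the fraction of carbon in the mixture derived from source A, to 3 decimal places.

0.268

δ_A = (0.0111454/0.0111800 − 1)×1000 = (0.996905 − 1)×1000 = -3.095 per mil
δ_B = (0.0106916/0.0111800 − 1)×1000 = (0.956315 − 1)×1000 = -43.685 per mil
f_A = (δ_mix − δ_B)/(δ_A − δ_B) = (-32.8 − (-43.685))/(-3.095 − (-43.685))
f_A = 10.885 / 40.590 = 0.2682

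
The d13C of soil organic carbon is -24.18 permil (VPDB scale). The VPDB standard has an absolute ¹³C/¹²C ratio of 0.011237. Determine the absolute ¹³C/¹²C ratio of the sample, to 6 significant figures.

0.0109653

R_sample = R_standard × (d13C/1000 + 1)
R_sample = 0.011237 × (-24.18/1000 + 1) = 0.011237 × 0.975820
R_sample = 0.0109653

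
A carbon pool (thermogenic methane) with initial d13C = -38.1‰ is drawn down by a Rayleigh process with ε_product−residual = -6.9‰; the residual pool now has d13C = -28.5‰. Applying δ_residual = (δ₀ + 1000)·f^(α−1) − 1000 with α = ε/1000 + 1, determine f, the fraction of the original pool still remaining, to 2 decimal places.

α − 1 = ε/1000 = -0.0069
(δ_res + 1000)/(δ₀ + 1000) = (-28.5 + 1000)/(-38.1 + 1000) = 971.5/961.9 = 1.009980
f = 1.009980^(1/-0.0069) = exp(ln(1.009980)/-0.0069) = exp(0.00993/-0.0069)
f = exp(-1.4392) = 0.2371

0.24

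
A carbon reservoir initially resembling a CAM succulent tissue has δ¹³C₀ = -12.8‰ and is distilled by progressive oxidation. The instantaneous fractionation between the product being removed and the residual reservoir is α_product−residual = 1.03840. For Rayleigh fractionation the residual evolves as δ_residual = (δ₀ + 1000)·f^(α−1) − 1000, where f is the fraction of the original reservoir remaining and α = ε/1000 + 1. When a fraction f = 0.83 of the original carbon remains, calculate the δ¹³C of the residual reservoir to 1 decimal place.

-19.8‰

Rayleigh residual: δ_res = (δ₀ + 1000)·f^(α−1) − 1000
α − 1 = 0.03840
f^(α−1) = 0.83^(0.03840) = 0.992870
δ_res = (-12.8 + 1000) × 0.992870 − 1000 = 980.162 − 1000 = -19.84‰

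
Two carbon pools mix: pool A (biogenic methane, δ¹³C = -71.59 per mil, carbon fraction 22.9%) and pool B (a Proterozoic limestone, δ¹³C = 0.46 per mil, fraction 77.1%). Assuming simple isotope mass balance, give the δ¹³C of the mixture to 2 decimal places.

-16.04 per mil

δ_mix = f_A·δ_A + f_B·δ_B
δ_mix = 0.229 × (-71.59) + 0.771 × (0.46)
δ_mix = -16.394 + 0.355 = -16.039 per mil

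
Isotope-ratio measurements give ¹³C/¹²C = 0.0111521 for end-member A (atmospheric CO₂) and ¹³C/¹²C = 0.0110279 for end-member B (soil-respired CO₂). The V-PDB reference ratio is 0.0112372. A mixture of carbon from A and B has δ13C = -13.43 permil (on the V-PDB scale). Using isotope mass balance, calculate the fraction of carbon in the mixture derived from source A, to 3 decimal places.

δ_A = (0.0111521/0.0112372 − 1)×1000 = (0.992427 − 1)×1000 = -7.573 permil
δ_B = (0.0110279/0.0112372 − 1)×1000 = (0.981374 − 1)×1000 = -18.626 permil
f_A = (δ_mix − δ_B)/(δ_A − δ_B) = (-13.43 − (-18.626))/(-7.573 − (-18.626))
f_A = 5.196 / 11.053 = 0.4701

0.470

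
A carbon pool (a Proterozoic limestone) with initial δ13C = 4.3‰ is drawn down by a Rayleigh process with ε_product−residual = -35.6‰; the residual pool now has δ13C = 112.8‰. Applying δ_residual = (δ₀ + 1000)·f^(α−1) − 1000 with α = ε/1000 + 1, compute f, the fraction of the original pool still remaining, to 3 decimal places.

α − 1 = ε/1000 = -0.0356
(δ_res + 1000)/(δ₀ + 1000) = (112.8 + 1000)/(4.3 + 1000) = 1112.8/1004.3 = 1.108035
f = 1.108035^(1/-0.0356) = exp(ln(1.108035)/-0.0356) = exp(0.10259/-0.0356)
f = exp(-2.8817) = 0.0560

0.056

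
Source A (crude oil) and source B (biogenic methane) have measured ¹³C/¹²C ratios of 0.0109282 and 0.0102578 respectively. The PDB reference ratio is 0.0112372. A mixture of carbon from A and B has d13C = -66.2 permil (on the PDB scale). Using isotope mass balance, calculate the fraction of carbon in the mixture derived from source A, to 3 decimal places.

0.351

δ_A = (0.0109282/0.0112372 − 1)×1000 = (0.972502 − 1)×1000 = -27.498 permil
δ_B = (0.0102578/0.0112372 − 1)×1000 = (0.912843 − 1)×1000 = -87.157 permil
f_A = (δ_mix − δ_B)/(δ_A − δ_B) = (-66.2 − (-87.157))/(-27.498 − (-87.157))
f_A = 20.957 / 59.659 = 0.3513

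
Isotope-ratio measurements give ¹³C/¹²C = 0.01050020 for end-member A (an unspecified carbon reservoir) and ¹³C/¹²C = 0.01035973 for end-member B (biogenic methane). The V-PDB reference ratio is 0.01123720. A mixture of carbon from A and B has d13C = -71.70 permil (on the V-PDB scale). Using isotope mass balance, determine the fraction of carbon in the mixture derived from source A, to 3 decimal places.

0.511

δ_A = (0.01050020/0.01123720 − 1)×1000 = (0.934414 − 1)×1000 = -65.586 permil
δ_B = (0.01035973/0.01123720 − 1)×1000 = (0.921914 − 1)×1000 = -78.086 permil
f_A = (δ_mix − δ_B)/(δ_A − δ_B) = (-71.70 − (-78.086))/(-65.586 − (-78.086))
f_A = 6.386 / 12.500 = 0.5109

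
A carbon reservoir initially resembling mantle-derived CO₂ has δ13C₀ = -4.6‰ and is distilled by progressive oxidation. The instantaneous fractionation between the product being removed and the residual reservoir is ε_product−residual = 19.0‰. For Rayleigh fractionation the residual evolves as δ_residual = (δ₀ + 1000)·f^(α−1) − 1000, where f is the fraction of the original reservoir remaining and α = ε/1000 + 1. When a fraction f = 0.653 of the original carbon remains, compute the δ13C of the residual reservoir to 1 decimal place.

-12.6‰

Rayleigh residual: δ_res = (δ₀ + 1000)·f^(α−1) − 1000
α = ε/1000 + 1 = 1.01900, so α − 1 = 0.01900
f^(α−1) = 0.653^(0.01900) = 0.991935
δ_res = (-4.6 + 1000) × 0.991935 − 1000 = 987.372 − 1000 = -12.63‰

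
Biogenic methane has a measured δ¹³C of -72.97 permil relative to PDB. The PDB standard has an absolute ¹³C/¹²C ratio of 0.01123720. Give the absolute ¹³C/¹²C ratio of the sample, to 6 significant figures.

0.0104172

R_sample = R_standard × (δ¹³C/1000 + 1)
R_sample = 0.01123720 × (-72.97/1000 + 1) = 0.01123720 × 0.927030
R_sample = 0.0104172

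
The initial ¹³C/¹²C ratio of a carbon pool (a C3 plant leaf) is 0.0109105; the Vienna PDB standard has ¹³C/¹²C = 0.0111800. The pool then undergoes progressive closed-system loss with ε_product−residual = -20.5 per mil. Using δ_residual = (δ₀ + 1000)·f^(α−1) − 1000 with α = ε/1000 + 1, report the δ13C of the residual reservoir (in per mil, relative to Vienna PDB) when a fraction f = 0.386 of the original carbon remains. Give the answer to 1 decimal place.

-4.9 per mil

δ₀ = (0.0109105/0.0111800 − 1)×1000 = (0.975894 − 1)×1000 = -24.106 per mil
α − 1 = ε/1000 = -0.0205
f^(α−1) = 0.386^(-0.0205) = 1.019706
δ_res = (-24.106 + 1000) × 1.019706 − 1000 = 995.125 − 1000 = -4.87 per mil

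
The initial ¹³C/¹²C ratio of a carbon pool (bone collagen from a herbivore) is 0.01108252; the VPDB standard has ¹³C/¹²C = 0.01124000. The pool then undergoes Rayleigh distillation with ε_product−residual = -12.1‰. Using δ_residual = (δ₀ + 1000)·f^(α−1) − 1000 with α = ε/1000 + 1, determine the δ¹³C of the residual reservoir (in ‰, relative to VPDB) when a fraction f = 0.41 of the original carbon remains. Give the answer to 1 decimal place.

δ₀ = (0.01108252/0.01124000 − 1)×1000 = (0.985989 − 1)×1000 = -14.011‰
α − 1 = ε/1000 = -0.0121
f^(α−1) = 0.41^(-0.0121) = 1.010847
δ_res = (-14.011 + 1000) × 1.010847 − 1000 = 996.684 − 1000 = -3.32‰

-3.3‰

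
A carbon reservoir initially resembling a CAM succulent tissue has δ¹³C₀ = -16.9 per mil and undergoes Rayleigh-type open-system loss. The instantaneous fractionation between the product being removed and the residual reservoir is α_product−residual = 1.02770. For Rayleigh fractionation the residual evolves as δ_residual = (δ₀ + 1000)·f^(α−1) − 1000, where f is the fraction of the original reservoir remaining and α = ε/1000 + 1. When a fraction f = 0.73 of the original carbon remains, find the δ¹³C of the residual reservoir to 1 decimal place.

-25.4 per mil

Rayleigh residual: δ_res = (δ₀ + 1000)·f^(α−1) − 1000
α − 1 = 0.02770
f^(α−1) = 0.73^(0.02770) = 0.991320
δ_res = (-16.9 + 1000) × 0.991320 − 1000 = 974.567 − 1000 = -25.43 per mil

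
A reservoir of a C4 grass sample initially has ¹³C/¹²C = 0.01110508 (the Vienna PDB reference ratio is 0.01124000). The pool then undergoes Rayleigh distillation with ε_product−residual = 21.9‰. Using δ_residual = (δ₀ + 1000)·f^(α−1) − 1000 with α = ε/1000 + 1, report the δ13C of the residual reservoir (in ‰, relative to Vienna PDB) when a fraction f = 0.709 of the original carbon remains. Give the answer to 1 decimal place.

δ₀ = (0.01110508/0.01124000 − 1)×1000 = (0.987996 − 1)×1000 = -12.004‰
α − 1 = ε/1000 = 0.0219
f^(α−1) = 0.709^(0.0219) = 0.992497
δ_res = (-12.004 + 1000) × 0.992497 − 1000 = 980.583 − 1000 = -19.42‰

-19.4‰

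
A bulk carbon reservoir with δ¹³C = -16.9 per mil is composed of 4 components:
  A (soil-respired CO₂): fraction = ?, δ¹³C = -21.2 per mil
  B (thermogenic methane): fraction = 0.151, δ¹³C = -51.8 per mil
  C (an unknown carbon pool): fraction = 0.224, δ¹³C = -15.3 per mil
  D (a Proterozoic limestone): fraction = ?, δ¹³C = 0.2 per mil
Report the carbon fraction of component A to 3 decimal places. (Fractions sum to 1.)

Let f_A and f_D be the unknown fractions; fractions sum to 1 so f_A + f_D = 0.625.
Mass balance: Σ fᵢ·δᵢ = δ_bulk ⇒ f_A·(-21.2) + f_D·(0.2) = -16.9 − (-11.249) = -5.651
Substitute f_D = 0.625 − f_A:
f_A·(-21.2 − 0.2) = -5.651 − 0.625×(0.2) = -5.776
f_A = -5.776 / -21.4 = 0.2699

0.270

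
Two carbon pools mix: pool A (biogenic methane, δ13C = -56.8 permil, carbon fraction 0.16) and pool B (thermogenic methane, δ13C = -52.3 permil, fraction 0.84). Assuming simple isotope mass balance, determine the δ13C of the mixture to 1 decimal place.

δ_mix = f_A·δ_A + f_B·δ_B
δ_mix = 0.16 × (-56.8) + 0.84 × (-52.3)
δ_mix = -9.09 + -43.93 = -53.02 permil

-53.0 permil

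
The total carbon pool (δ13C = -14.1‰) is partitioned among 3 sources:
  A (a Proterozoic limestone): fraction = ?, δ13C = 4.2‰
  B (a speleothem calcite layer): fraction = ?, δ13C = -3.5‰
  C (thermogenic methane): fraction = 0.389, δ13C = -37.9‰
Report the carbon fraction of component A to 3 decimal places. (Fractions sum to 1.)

0.361

Let f_A and f_B be the unknown fractions; fractions sum to 1 so f_A + f_B = 0.611.
Mass balance: Σ fᵢ·δᵢ = δ_bulk ⇒ f_A·(4.2) + f_B·(-3.5) = -14.1 − (-14.743) = 0.643
Substitute f_B = 0.611 − f_A:
f_A·(4.2 − -3.5) = 0.643 − 0.611×(-3.5) = 2.782
f_A = 2.782 / 7.7 = 0.3612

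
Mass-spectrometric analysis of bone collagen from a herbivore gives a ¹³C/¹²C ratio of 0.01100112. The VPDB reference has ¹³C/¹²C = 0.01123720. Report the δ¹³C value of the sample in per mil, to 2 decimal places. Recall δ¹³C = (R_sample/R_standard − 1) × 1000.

δ¹³C = (R_sample / R_standard − 1) × 1000
R_sample / R_standard = 0.01100112 / 0.01123720 = 0.978991
δ¹³C = (0.978991 − 1) × 1000 = -21.009 per mil

-21.01 per mil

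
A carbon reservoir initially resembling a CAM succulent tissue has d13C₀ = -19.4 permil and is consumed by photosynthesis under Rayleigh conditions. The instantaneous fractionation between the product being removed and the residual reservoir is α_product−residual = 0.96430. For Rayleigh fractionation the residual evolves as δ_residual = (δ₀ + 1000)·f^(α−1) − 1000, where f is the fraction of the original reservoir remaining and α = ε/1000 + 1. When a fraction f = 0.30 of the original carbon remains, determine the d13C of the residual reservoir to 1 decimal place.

Rayleigh residual: δ_res = (δ₀ + 1000)·f^(α−1) − 1000
α − 1 = -0.03570
f^(α−1) = 0.30^(-0.03570) = 1.043919
δ_res = (-19.4 + 1000) × 1.043919 − 1000 = 1023.667 − 1000 = 23.67 permil

23.7 permil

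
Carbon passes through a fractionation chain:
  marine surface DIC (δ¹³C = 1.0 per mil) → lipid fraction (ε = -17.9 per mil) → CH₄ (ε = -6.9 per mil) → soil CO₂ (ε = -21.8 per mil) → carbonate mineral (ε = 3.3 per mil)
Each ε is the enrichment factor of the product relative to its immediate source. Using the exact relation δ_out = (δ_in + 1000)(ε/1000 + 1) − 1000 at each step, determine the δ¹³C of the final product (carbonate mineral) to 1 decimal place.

step 1: δ = (1.00 + 1000)·(-17.9/1000 + 1) − 1000 = -16.92 per mil
step 2: δ = (-16.92 + 1000)·(-6.9/1000 + 1) − 1000 = -23.70 per mil
step 3: δ = (-23.70 + 1000)·(-21.8/1000 + 1) − 1000 = -44.98 per mil
step 4: δ = (-44.98 + 1000)·(3.3/1000 + 1) − 1000 = -41.83 per mil

-41.8 per mil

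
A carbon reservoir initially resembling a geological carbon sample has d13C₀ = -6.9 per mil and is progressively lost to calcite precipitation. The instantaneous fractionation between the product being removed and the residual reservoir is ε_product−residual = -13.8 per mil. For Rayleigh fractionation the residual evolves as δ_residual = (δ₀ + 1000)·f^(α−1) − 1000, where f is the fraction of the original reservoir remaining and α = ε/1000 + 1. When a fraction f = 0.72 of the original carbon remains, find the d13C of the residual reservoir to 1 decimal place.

Rayleigh residual: δ_res = (δ₀ + 1000)·f^(α−1) − 1000
α = ε/1000 + 1 = 0.98620, so α − 1 = -0.01380
f^(α−1) = 0.72^(-0.01380) = 1.004544
δ_res = (-6.9 + 1000) × 1.004544 − 1000 = 997.612 − 1000 = -2.39 per mil

-2.4 per mil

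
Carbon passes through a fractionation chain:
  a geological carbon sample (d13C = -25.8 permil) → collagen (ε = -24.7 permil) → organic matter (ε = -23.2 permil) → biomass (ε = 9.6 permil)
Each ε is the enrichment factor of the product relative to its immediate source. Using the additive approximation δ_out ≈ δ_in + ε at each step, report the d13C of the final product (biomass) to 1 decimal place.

-64.1 permil

step 1: δ ≈ -25.8 + (-24.7) = -50.5 permil
step 2: δ ≈ -50.5 + (-23.2) = -73.7 permil
step 3: δ ≈ -73.7 + (9.6) = -64.1 permil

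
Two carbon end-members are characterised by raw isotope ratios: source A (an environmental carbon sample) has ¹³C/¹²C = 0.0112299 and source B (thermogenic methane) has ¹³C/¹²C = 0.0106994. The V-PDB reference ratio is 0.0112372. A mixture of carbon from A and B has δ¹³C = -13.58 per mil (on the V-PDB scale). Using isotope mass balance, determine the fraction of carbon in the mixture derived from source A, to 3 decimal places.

δ_A = (0.0112299/0.0112372 − 1)×1000 = (0.999350 − 1)×1000 = -0.650 per mil
δ_B = (0.0106994/0.0112372 − 1)×1000 = (0.952141 − 1)×1000 = -47.859 per mil
f_A = (δ_mix − δ_B)/(δ_A − δ_B) = (-13.58 − (-47.859))/(-0.650 − (-47.859))
f_A = 34.279 / 47.209 = 0.7261

0.726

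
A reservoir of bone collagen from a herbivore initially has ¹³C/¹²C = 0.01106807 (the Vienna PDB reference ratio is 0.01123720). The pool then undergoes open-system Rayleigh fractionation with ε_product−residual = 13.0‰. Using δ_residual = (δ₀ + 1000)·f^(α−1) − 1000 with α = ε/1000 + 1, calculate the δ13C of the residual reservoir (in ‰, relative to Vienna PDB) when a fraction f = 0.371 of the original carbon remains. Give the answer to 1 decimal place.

-27.7‰

δ₀ = (0.01106807/0.01123720 − 1)×1000 = (0.984949 − 1)×1000 = -15.051‰
α − 1 = ε/1000 = 0.0130
f^(α−1) = 0.371^(0.0130) = 0.987193
δ_res = (-15.051 + 1000) × 0.987193 − 1000 = 972.334 − 1000 = -27.67‰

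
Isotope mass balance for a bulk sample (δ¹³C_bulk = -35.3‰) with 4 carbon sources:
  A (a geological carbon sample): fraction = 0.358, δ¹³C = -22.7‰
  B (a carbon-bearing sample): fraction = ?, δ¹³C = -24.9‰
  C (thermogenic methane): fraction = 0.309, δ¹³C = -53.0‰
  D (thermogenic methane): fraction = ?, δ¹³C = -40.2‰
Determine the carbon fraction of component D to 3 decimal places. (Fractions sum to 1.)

Let f_D and f_B be the unknown fractions; fractions sum to 1 so f_D + f_B = 0.333.
Mass balance: Σ fᵢ·δᵢ = δ_bulk ⇒ f_D·(-40.2) + f_B·(-24.9) = -35.3 − (-24.504) = -10.796
Substitute f_B = 0.333 − f_D:
f_D·(-40.2 − -24.9) = -10.796 − 0.333×(-24.9) = -2.505
f_D = -2.505 / -15.3 = 0.1637

0.164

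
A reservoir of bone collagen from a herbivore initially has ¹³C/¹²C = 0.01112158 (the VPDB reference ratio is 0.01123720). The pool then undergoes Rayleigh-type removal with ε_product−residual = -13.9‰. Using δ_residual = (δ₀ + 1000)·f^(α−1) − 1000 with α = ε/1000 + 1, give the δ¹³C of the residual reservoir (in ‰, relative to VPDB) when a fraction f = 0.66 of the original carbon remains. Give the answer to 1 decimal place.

δ₀ = (0.01112158/0.01123720 − 1)×1000 = (0.989711 − 1)×1000 = -10.289‰
α − 1 = ε/1000 = -0.0139
f^(α−1) = 0.66^(-0.0139) = 1.005792
δ_res = (-10.289 + 1000) × 1.005792 − 1000 = 995.444 − 1000 = -4.56‰

-4.6‰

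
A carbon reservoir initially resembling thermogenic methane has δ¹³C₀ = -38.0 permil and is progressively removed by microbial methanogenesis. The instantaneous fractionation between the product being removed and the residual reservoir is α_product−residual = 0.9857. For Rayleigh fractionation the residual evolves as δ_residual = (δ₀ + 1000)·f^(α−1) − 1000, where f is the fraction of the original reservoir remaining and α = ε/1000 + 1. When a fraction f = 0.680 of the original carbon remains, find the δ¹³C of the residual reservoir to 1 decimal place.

-32.7 permil

Rayleigh residual: δ_res = (δ₀ + 1000)·f^(α−1) − 1000
α − 1 = -0.01430
f^(α−1) = 0.680^(-0.01430) = 1.005530
δ_res = (-38.0 + 1000) × 1.005530 − 1000 = 967.320 − 1000 = -32.68 permil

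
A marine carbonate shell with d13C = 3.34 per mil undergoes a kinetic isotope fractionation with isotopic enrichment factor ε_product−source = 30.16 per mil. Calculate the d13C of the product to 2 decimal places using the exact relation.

To first order, δ_product ≈ δ_source + ε = 33.50 per mil.
Exactly, δ_product = (δ_source + 1000)·(ε/1000 + 1) − 1000.
δ_product = (3.34 + 1000) × (30.16/1000 + 1) − 1000
δ_product = 33.601 per mil

33.60 per mil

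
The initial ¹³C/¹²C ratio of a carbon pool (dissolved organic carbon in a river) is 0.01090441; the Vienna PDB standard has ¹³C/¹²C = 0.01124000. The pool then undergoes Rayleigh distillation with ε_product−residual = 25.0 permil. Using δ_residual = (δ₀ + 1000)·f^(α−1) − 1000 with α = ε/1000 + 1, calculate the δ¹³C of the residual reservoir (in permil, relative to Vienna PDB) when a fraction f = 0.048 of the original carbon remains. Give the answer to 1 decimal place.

δ₀ = (0.01090441/0.01124000 − 1)×1000 = (0.970143 − 1)×1000 = -29.857 permil
α − 1 = ε/1000 = 0.0250
f^(α−1) = 0.048^(0.0250) = 0.926896
δ_res = (-29.857 + 1000) × 0.926896 − 1000 = 899.222 − 1000 = -100.78 permil

-100.8 permil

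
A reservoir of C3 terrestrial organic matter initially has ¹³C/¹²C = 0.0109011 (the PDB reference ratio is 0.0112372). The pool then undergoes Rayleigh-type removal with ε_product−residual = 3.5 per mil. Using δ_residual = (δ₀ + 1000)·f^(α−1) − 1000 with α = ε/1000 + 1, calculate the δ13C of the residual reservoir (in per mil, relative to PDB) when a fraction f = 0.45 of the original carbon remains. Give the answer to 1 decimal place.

-32.6 per mil

δ₀ = (0.0109011/0.0112372 − 1)×1000 = (0.970090 − 1)×1000 = -29.910 per mil
α − 1 = ε/1000 = 0.0035
f^(α−1) = 0.45^(0.0035) = 0.997209
δ_res = (-29.910 + 1000) × 0.997209 − 1000 = 967.383 − 1000 = -32.62 per mil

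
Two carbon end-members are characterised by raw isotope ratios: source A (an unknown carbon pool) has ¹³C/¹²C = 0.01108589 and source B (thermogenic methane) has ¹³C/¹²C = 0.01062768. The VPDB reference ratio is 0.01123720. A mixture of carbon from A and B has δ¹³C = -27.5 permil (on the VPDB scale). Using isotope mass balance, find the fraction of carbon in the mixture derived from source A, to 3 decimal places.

0.656

δ_A = (0.01108589/0.01123720 − 1)×1000 = (0.986535 − 1)×1000 = -13.465 permil
δ_B = (0.01062768/0.01123720 − 1)×1000 = (0.945759 − 1)×1000 = -54.241 permil
f_A = (δ_mix − δ_B)/(δ_A − δ_B) = (-27.5 − (-54.241))/(-13.465 − (-54.241))
f_A = 26.741 / 40.776 = 0.6558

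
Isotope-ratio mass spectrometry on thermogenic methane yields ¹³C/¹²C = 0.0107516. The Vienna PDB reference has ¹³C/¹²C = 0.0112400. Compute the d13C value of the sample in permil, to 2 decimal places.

-43.45 permil

d13C = (R_sample / R_standard − 1) × 1000
R_sample / R_standard = 0.0107516 / 0.0112400 = 0.956548
d13C = (0.956548 − 1) × 1000 = -43.452 permil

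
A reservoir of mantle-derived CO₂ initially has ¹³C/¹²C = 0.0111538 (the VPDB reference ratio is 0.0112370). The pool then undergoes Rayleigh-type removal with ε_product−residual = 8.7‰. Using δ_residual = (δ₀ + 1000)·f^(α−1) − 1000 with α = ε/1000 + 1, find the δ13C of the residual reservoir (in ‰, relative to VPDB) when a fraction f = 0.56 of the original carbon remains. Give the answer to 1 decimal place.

-12.4‰

δ₀ = (0.0111538/0.0112370 − 1)×1000 = (0.992596 − 1)×1000 = -7.404‰
α − 1 = ε/1000 = 0.0087
f^(α−1) = 0.56^(0.0087) = 0.994968
δ_res = (-7.404 + 1000) × 0.994968 − 1000 = 987.601 − 1000 = -12.40‰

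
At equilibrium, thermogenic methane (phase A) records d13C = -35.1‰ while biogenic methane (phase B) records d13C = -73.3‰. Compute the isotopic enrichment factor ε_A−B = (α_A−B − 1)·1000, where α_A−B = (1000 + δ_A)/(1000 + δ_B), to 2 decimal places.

α_A−B = (1000 + -35.1) / (1000 + -73.3) = 964.9 / 926.7 = 1.041222
ε_A−B = (1.041222 − 1) × 1000 = 41.222‰
(The approximation ε ≈ δ_A − δ_B would give 38.2‰.)

41.22‰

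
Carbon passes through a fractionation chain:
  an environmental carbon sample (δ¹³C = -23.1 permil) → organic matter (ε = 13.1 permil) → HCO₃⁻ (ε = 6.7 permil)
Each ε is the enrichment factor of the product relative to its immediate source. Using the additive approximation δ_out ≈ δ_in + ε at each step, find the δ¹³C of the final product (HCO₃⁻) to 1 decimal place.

-3.3 permil

step 1: δ ≈ -23.1 + (13.1) = -10.0 permil
step 2: δ ≈ -10.0 + (6.7) = -3.3 permil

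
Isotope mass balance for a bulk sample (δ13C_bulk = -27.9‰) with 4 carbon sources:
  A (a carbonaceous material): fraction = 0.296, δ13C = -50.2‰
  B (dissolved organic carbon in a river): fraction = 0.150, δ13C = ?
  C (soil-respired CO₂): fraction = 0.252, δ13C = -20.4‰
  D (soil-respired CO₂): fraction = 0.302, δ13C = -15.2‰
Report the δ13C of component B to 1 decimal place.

Isotope mass balance: δ_bulk = Σ fᵢ·δᵢ.
-27.9 = 0.296×(-50.2) + 0.150×δ_B + 0.252×(-20.4) + 0.302×(-15.2)
0.150·δ_B = -27.9 − (-24.590) = -3.310
δ_B = -3.310 / 0.150 = -22.06‰

-22.1‰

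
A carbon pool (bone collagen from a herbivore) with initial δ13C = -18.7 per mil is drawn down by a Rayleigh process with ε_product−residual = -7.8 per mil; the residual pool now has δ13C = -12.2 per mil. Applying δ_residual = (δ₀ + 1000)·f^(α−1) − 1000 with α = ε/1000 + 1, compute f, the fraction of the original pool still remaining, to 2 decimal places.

0.43

α − 1 = ε/1000 = -0.0078
(δ_res + 1000)/(δ₀ + 1000) = (-12.2 + 1000)/(-18.7 + 1000) = 987.8/981.3 = 1.006624
f = 1.006624^(1/-0.0078) = exp(ln(1.006624)/-0.0078) = exp(0.00660/-0.0078)
f = exp(-0.8464) = 0.4290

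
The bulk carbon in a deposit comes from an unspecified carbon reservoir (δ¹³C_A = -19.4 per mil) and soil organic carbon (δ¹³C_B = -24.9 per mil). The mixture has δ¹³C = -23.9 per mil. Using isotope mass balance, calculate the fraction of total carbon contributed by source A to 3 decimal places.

0.182

δ_mix = f_A·δ_A + (1 − f_A)·δ_B  ⇒  f_A = (δ_mix − δ_B)/(δ_A − δ_B)
f_A = (-23.9 − (-24.9)) / (-19.4 − (-24.9))
f_A = 1.0 / 5.5 = 0.1818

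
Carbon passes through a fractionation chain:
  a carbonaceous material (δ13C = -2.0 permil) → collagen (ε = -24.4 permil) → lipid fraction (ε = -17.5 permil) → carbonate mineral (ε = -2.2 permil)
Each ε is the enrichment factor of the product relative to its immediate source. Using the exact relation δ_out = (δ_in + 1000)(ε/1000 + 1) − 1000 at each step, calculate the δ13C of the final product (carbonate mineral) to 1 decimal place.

step 1: δ = (-2.00 + 1000)·(-24.4/1000 + 1) − 1000 = -26.35 permil
step 2: δ = (-26.35 + 1000)·(-17.5/1000 + 1) − 1000 = -43.39 permil
step 3: δ = (-43.39 + 1000)·(-2.2/1000 + 1) − 1000 = -45.49 permil

-45.5 permil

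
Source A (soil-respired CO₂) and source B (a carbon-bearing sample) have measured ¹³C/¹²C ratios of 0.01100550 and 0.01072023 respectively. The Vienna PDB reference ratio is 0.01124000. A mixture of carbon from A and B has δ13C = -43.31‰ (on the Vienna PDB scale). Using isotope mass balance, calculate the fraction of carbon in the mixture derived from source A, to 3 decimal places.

0.116

δ_A = (0.01100550/0.01124000 − 1)×1000 = (0.979137 − 1)×1000 = -20.863‰
δ_B = (0.01072023/0.01124000 − 1)×1000 = (0.953757 − 1)×1000 = -46.243‰
f_A = (δ_mix − δ_B)/(δ_A − δ_B) = (-43.31 − (-46.243))/(-20.863 − (-46.243))
f_A = 2.933 / 25.380 = 0.1156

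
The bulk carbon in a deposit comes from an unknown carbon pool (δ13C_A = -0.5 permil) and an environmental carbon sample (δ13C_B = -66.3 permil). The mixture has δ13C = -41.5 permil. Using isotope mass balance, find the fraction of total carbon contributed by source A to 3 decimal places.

δ_mix = f_A·δ_A + (1 − f_A)·δ_B  ⇒  f_A = (δ_mix − δ_B)/(δ_A − δ_B)
f_A = (-41.5 − (-66.3)) / (-0.5 − (-66.3))
f_A = 24.8 / 65.8 = 0.3769

0.377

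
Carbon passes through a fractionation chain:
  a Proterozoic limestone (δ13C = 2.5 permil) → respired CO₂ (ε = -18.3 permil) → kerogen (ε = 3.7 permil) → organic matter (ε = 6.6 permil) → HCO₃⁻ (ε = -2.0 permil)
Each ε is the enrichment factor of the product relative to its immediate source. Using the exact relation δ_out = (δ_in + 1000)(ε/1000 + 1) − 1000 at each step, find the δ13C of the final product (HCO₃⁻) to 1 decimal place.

step 1: δ = (2.50 + 1000)·(-18.3/1000 + 1) − 1000 = -15.85 permil
step 2: δ = (-15.85 + 1000)·(3.7/1000 + 1) − 1000 = -12.20 permil
step 3: δ = (-12.20 + 1000)·(6.6/1000 + 1) − 1000 = -5.68 permil
step 4: δ = (-5.68 + 1000)·(-2.0/1000 + 1) − 1000 = -7.67 permil

-7.7 permil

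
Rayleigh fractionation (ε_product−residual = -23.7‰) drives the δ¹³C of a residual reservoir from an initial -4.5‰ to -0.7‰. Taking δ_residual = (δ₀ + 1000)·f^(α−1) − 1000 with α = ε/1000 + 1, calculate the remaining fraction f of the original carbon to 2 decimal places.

α − 1 = ε/1000 = -0.0237
(δ_res + 1000)/(δ₀ + 1000) = (-0.7 + 1000)/(-4.5 + 1000) = 999.3/995.5 = 1.003817
f = 1.003817^(1/-0.0237) = exp(ln(1.003817)/-0.0237) = exp(0.00381/-0.0237)
f = exp(-0.1608) = 0.8515

0.85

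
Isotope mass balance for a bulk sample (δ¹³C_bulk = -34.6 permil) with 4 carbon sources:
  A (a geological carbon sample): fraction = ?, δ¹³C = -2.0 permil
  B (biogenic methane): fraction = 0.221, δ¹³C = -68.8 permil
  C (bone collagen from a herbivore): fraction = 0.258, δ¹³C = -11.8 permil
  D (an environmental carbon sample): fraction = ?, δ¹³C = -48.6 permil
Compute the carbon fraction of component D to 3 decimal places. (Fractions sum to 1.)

Let f_D and f_A be the unknown fractions; fractions sum to 1 so f_D + f_A = 0.521.
Mass balance: Σ fᵢ·δᵢ = δ_bulk ⇒ f_D·(-48.6) + f_A·(-2.0) = -34.6 − (-18.249) = -16.351
Substitute f_A = 0.521 − f_D:
f_D·(-48.6 − -2.0) = -16.351 − 0.521×(-2.0) = -15.309
f_D = -15.309 / -46.6 = 0.3285

0.329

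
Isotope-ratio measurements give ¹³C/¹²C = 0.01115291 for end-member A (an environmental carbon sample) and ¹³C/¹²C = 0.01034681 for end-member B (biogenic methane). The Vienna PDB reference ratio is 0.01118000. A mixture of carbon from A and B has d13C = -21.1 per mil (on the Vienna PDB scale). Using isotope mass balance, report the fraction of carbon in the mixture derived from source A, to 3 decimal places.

δ_A = (0.01115291/0.01118000 − 1)×1000 = (0.997577 − 1)×1000 = -2.423 per mil
δ_B = (0.01034681/0.01118000 − 1)×1000 = (0.925475 − 1)×1000 = -74.525 per mil
f_A = (δ_mix − δ_B)/(δ_A − δ_B) = (-21.1 − (-74.525))/(-2.423 − (-74.525))
f_A = 53.425 / 72.102 = 0.7410

0.741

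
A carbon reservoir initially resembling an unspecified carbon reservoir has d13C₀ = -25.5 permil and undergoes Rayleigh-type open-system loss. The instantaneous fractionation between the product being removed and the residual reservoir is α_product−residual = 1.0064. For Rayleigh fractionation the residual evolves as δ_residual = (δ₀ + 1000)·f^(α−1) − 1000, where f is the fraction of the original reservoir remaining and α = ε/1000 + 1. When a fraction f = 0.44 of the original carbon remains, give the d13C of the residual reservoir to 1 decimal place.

Rayleigh residual: δ_res = (δ₀ + 1000)·f^(α−1) − 1000
α − 1 = 0.00640
f^(α−1) = 0.44^(0.00640) = 0.994760
δ_res = (-25.5 + 1000) × 0.994760 − 1000 = 969.393 − 1000 = -30.61 permil

-30.6 permil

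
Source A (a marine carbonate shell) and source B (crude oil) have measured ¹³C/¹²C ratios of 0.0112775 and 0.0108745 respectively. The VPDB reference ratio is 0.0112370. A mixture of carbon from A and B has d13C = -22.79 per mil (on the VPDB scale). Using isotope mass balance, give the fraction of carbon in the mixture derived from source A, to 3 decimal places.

δ_A = (0.0112775/0.0112370 − 1)×1000 = (1.003604 − 1)×1000 = 3.604 per mil
δ_B = (0.0108745/0.0112370 − 1)×1000 = (0.967741 − 1)×1000 = -32.259 per mil
f_A = (δ_mix − δ_B)/(δ_A − δ_B) = (-22.79 − (-32.259))/(3.604 − (-32.259))
f_A = 9.469 / 35.864 = 0.2640

0.264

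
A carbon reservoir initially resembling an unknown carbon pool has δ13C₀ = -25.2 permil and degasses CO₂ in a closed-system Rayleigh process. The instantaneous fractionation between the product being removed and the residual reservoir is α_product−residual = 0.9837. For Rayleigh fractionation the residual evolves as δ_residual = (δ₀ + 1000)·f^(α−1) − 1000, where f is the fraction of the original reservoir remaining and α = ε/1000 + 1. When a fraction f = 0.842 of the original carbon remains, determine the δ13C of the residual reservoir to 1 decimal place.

-22.5 permil

Rayleigh residual: δ_res = (δ₀ + 1000)·f^(α−1) − 1000
α − 1 = -0.01630
f^(α−1) = 0.842^(-0.01630) = 1.002807
δ_res = (-25.2 + 1000) × 1.002807 − 1000 = 977.536 − 1000 = -22.46 permil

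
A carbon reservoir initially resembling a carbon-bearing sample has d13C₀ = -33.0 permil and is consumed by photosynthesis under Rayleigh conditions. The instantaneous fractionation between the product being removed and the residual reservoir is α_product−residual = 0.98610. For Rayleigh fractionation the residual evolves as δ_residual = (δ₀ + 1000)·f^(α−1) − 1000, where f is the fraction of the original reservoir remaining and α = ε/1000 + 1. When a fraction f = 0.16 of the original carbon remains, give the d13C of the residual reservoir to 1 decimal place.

-8.1 permil

Rayleigh residual: δ_res = (δ₀ + 1000)·f^(α−1) − 1000
α − 1 = -0.01390
f^(α−1) = 0.16^(-0.01390) = 1.025800
δ_res = (-33.0 + 1000) × 1.025800 − 1000 = 991.949 − 1000 = -8.05 permil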